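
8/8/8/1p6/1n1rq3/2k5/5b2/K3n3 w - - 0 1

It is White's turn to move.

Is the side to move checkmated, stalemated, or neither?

stalemate

White to move; white king on a1.
In check: no.
King squares — b1: attacked by Qe4; a2: attacked by Nb4; b2: attacked by Kc3.
Legal moves for White: none.
Not in check and no legal moves → stalemate.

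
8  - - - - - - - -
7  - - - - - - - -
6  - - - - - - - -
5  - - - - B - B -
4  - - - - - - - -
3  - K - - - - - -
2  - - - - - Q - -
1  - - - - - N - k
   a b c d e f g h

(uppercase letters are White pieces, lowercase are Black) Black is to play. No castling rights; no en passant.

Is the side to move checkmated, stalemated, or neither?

Black to move; black king on h1.
In check: no.
King squares — g1: attacked by Qf2; g2: attacked by Qf2; h2: attacked by Nf1.
Legal moves for Black: none.
Not in check and no legal moves → stalemate.

stalemate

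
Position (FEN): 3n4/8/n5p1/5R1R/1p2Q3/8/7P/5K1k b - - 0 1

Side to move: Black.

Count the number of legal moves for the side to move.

0

Black to move; king on h1.
In check: yes, from the white queen on e4.
Legal moves: none.
Count: 0.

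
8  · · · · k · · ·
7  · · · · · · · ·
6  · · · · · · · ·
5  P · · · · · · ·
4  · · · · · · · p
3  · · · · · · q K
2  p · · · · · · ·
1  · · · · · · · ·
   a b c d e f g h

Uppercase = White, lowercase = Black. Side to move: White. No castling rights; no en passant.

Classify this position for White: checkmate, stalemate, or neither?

White to move; white king on h3.
In check: yes, from the black queen on g3.
King squares — g2: attacked by Qg3; h2: attacked by Qg3; g3: attacked by Ph4; g4: attacked by Qg3; h4: attacked by Qg3.
Legal moves for White: none.
In check with no legal moves → checkmate.

checkmate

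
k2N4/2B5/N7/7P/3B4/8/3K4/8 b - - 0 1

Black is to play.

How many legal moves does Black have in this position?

Black to move; king on a8.
In check: no.
Legal moves: none.
Count: 0.

0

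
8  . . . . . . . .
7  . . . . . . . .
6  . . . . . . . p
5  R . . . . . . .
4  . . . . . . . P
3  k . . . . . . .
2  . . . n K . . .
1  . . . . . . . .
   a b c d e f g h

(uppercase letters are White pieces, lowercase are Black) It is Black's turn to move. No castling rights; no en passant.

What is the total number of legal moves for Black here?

Black to move; king on a3.
In check: yes, from the white rook on a5.
Legal moves: Kb4, Kb3, Kb2.
Count: 3.

3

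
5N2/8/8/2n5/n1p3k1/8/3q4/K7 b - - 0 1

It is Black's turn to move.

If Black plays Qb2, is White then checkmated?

After Qb2: white king on a1; in check: yes, from the black queen on b2.
King squares — b1: attacked by Qb2; a2: attacked by Qb2; b2: attacked by Na4.
White has no legal moves → checkmate.

yes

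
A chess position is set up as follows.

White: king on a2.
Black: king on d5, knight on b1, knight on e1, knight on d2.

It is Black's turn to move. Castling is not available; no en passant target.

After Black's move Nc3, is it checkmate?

no

After Nc3: white king on a2; in check: yes, from the black knight on c3.
White has 3 legal replies: Ka3, Kb2, Ka1.
In check but a legal move exists → not checkmate.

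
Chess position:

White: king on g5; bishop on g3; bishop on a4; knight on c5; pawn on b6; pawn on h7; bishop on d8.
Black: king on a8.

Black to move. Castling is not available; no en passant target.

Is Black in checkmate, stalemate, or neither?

stalemate

Black to move; black king on a8.
In check: no.
King squares — a7: attacked by Pb6; b7: attacked by Nc5; b8: attacked by Bg3.
Legal moves for Black: none.
Not in check and no legal moves → stalemate.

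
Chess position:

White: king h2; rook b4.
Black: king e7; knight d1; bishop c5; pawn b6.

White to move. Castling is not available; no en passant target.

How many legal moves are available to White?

16

White to move; king on h2.
In check: no.
Legal moves: Rxb6, Rb5, Rh4, Rg4, Rf4, Re4+, Rd4, Rc4, Ra4, Rb3, Rb2, Rb1, Kh3, Kg3, Kg2, Kh1.
Count: 16.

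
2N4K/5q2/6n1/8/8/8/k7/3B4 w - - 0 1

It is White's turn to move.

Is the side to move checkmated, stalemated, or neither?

checkmate

White to move; white king on h8.
In check: yes, from the black knight on g6.
King squares — g7: attacked by Qf7; h7: attacked by Qf7; g8: attacked by Qf7.
Legal moves for White: none.
In check with no legal moves → checkmate.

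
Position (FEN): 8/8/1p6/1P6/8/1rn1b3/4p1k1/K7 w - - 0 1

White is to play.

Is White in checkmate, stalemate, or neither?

stalemate

White to move; white king on a1.
In check: no.
King squares — b1: attacked by Rb3; a2: attacked by Nc3; b2: attacked by Rb3.
Legal moves for White: none.
Not in check and no legal moves → stalemate.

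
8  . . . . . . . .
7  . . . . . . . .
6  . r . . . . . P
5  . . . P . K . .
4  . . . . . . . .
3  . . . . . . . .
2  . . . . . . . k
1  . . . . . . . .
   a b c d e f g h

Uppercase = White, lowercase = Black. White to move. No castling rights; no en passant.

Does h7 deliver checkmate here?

After h7: black king on h2; in check: no.
Black is not in check, so this cannot be checkmate.

no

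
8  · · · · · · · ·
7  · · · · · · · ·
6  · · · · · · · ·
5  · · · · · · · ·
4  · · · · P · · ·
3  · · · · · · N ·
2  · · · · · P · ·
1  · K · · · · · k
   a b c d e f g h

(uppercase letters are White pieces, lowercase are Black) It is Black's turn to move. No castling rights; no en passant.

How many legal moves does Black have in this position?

3

Black to move; king on h1.
In check: yes, from the white knight on g3.
Legal moves: Kh2, Kg2, Kg1.
Count: 3.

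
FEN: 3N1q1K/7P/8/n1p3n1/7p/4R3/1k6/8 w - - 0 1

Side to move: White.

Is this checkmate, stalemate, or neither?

White to move; white king on h8.
In check: yes, from the black queen on f8.
King squares — g7: attacked by Qf8; h7: own pawn; g8: attacked by Qf8.
Legal moves for White: none.
In check with no legal moves → checkmate.

checkmate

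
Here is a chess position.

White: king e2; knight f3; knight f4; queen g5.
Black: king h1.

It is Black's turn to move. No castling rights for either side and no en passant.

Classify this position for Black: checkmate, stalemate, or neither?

Black to move; black king on h1.
In check: no.
King squares — g1: attacked by Nf3; g2: attacked by Nf4; h2: attacked by Nf3.
Legal moves for Black: none.
Not in check and no legal moves → stalemate.

stalemate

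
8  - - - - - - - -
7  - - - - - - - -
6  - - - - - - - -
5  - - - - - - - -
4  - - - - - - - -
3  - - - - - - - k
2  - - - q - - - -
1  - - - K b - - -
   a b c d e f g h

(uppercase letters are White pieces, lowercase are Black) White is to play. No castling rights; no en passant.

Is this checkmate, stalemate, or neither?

White to move; white king on d1.
In check: yes, from the black queen on d2.
King squares — c1: attacked by Qd2; e1: attacked by Qd2; c2: attacked by Qd2; d2: attacked by Be1; e2: attacked by Qd2.
Legal moves for White: none.
In check with no legal moves → checkmate.

checkmate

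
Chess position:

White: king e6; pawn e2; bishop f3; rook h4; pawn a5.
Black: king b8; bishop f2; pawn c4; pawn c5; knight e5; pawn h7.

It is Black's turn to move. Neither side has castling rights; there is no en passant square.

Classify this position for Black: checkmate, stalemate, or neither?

neither

Black to move; black king on b8.
In check: no.
Legal moves for Black include: Kc8, Kc7, Ka7, Nf7, Nd7, Ng6, Nc6, Ng4, Nxf3, Nd3, Bxh4, Bd4, Bg3, Be3, Bg1, Be1, h6, c3, ... (list truncated; more exist).
Black has legal moves and is not in check → neither.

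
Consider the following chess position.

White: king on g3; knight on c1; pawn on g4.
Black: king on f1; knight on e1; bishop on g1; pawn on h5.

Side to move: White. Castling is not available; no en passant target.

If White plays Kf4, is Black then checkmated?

no

After Kf4: black king on f1; in check: no.
Black is not in check, so this cannot be checkmate.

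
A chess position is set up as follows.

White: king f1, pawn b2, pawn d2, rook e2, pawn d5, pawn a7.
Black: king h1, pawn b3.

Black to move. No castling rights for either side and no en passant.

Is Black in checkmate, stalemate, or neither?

Black to move; black king on h1.
In check: no.
King squares — g1: attacked by Kf1; g2: attacked by Kf1; h2: attacked by Re2.
Legal moves for Black: none.
Not in check and no legal moves → stalemate.

stalemate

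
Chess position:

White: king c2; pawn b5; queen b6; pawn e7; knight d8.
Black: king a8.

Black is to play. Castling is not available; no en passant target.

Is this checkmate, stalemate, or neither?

Black to move; black king on a8.
In check: no.
King squares — a7: attacked by Qb6; b7: attacked by Qb6; b8: attacked by Qb6.
Legal moves for Black: none.
Not in check and no legal moves → stalemate.

stalemate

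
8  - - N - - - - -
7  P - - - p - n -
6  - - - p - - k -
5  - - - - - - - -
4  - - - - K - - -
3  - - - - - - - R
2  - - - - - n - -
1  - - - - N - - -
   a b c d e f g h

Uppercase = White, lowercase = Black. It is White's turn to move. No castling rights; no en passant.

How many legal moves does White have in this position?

5

White to move; king on e4.
In check: yes, from the black knight on f2.
Legal moves: Kd5, Kf4, Kd4, Kf3, Ke3.
Count: 5.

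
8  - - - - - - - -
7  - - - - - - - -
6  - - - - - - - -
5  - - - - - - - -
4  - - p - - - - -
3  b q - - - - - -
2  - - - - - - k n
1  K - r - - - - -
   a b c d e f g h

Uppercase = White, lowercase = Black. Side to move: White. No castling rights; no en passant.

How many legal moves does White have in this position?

White to move; king on a1.
In check: yes, from the black rook on c1.
Legal moves: none.
Count: 0.

0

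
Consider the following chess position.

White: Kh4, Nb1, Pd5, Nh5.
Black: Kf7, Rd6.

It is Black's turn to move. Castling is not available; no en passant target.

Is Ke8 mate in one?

After Ke8: white king on h4; in check: no.
White is not in check, so this cannot be checkmate.

no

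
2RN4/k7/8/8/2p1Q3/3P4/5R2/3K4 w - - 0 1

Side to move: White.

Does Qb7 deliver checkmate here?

After Qb7: black king on a7; in check: yes, from the white queen on b7.
King squares — a6: attacked by Qb7; b6: attacked by Qb7; b7: attacked by Nd8; a8: attacked by Qb7; b8: attacked by Qb7.
Black has no legal moves → checkmate.

yes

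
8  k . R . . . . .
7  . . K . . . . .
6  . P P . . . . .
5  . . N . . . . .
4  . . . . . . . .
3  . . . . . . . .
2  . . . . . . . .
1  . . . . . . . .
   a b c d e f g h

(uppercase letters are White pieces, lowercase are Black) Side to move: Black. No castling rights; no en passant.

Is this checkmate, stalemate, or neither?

checkmate

Black to move; black king on a8.
In check: yes, from the white rook on c8.
King squares — a7: attacked by Pb6; b7: attacked by Nc5; b8: attacked by Kc7.
Legal moves for Black: none.
In check with no legal moves → checkmate.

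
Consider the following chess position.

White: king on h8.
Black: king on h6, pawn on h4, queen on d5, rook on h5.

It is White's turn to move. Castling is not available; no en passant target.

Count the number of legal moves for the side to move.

0

White to move; king on h8.
In check: no.
Legal moves: none.
Count: 0.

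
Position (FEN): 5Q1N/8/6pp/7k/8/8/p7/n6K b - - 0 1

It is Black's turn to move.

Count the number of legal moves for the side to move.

6

Black to move; king on h5.
In check: no.
Legal moves: Kg5, Kh4, Kg4, Nb3, Nc2, g5.
Count: 6.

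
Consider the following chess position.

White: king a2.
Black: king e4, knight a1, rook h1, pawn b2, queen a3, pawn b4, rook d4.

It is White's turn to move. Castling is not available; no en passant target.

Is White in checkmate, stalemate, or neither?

checkmate

White to move; white king on a2.
In check: yes, from the black queen on a3.
King squares — a1: attacked by Rh1; b1: attacked by Rh1; b2: attacked by Qa3; a3: attacked by Pb4; b3: attacked by Na1.
Legal moves for White: none.
In check with no legal moves → checkmate.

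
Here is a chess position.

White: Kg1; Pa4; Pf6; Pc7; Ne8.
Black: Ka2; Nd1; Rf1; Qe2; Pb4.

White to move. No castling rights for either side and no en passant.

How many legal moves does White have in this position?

White to move; king on g1.
In check: yes, from the black rook on f1.
Legal moves: none.
Count: 0.

0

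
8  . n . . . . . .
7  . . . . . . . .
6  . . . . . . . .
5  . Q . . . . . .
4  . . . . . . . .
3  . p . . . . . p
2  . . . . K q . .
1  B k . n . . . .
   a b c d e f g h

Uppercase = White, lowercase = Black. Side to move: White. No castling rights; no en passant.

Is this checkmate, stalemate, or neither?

neither

White to move; white king on e2.
In check: yes, from the black queen on f2.
King squares — d1: available; e1: attacked by Qf2; f1: attacked by Qf2; d2: attacked by Qf2; f2: attacked by Nd1; d3: available; e3: attacked by Nd1; f3: attacked by Qf2.
Legal moves for White: Kd3, Kxd1.
White is in check but has 2 legal moves → neither.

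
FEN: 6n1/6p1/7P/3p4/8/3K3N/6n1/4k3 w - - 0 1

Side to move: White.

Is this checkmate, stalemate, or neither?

White to move; white king on d3.
In check: no.
Legal moves for White: Ng5, Nf4, Nf2, Ng1, Kd4, Kc3, Kc2, hxg7, h7.
White has 9 legal moves and is not in check → neither.

neither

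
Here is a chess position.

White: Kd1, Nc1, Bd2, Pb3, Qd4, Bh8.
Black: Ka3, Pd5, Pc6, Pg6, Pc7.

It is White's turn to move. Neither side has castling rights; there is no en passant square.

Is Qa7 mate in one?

After Qa7: black king on a3; in check: yes, from the white queen on a7.
King squares — a2: attacked by Nc1; b2: attacked by Bh8; b3: attacked by Nc1; a4: attacked by Pb3; b4: attacked by Bd2.
Black has no legal moves → checkmate.

yes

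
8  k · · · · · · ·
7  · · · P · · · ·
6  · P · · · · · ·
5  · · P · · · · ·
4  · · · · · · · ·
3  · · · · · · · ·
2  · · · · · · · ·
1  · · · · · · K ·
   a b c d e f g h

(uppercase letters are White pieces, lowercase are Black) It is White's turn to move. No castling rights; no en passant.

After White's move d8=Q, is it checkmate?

After d8=Q: black king on a8; in check: yes, from the white queen on d8.
Black has 1 legal reply: Kb7.
In check but a legal move exists → not checkmate.

no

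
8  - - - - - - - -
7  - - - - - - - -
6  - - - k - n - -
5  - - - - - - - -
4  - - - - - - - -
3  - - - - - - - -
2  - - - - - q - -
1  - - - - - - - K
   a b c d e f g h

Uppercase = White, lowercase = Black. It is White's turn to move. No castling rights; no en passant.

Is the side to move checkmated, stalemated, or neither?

White to move; white king on h1.
In check: no.
King squares — g1: attacked by Qf2; g2: attacked by Qf2; h2: attacked by Qf2.
Legal moves for White: none.
Not in check and no legal moves → stalemate.

stalemate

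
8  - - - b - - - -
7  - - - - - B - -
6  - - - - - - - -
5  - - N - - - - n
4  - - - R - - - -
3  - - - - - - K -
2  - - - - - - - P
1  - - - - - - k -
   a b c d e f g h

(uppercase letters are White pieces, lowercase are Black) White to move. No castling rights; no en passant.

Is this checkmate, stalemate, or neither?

neither

White to move; white king on g3.
In check: yes, from the black knight on h5.
Legal moves for White: Kg4, Kh3, Kf3, Bxh5.
White is in check but has 4 legal moves → neither.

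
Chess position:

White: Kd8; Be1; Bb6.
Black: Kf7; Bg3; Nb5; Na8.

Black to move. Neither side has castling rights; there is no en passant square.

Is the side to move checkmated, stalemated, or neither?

Black to move; black king on f7.
In check: no.
Legal moves for Black include: Nac7, Nxb6, Kg8, Kf8, Kg7, Kg6, Kf6, Ke6, Nbc7, Na7, Nd6, Nd4, Nc3, Na3, Bb8, Bc7+, Bd6, Be5, ... (list truncated; more exist).
Black has legal moves and is not in check → neither.

neither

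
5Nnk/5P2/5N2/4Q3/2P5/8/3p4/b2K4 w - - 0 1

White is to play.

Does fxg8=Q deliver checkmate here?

After fxg8=Q: black king on h8; in check: yes, from the white queen on g8.
King squares — g7: attacked by Qg8; h7: attacked by Nf6; g8: attacked by Nf6.
Black has no legal moves → checkmate.

yes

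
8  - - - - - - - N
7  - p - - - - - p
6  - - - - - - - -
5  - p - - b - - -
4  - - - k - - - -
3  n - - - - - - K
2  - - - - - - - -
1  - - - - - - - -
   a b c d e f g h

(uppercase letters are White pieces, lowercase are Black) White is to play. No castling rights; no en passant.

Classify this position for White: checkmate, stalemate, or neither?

White to move; white king on h3.
In check: no.
Legal moves for White: Nf7, Ng6, Kh4, Kg4, Kg2.
White has 5 legal moves and is not in check → neither.

neither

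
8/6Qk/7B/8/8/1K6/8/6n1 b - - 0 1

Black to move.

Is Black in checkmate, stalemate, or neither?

checkmate

Black to move; black king on h7.
In check: yes, from the white queen on g7.
King squares — g6: attacked by Qg7; h6: attacked by Qg7; g7: attacked by Bh6; g8: attacked by Qg7; h8: attacked by Qg7.
Legal moves for Black: none.
In check with no legal moves → checkmate.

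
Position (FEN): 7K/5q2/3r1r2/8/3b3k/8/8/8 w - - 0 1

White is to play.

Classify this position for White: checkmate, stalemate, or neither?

stalemate

White to move; white king on h8.
In check: no.
King squares — g7: attacked by Qf7; h7: attacked by Qf7; g8: attacked by Qf7.
Legal moves for White: none.
Not in check and no legal moves → stalemate.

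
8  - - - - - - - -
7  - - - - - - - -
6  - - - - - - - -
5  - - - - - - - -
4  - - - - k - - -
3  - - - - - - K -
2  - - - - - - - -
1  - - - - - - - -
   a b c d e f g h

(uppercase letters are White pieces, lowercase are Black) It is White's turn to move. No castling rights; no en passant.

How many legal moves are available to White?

6

White to move; king on g3.
In check: no.
Legal moves: Kh4, Kg4, Kh3, Kh2, Kg2, Kf2.
Count: 6.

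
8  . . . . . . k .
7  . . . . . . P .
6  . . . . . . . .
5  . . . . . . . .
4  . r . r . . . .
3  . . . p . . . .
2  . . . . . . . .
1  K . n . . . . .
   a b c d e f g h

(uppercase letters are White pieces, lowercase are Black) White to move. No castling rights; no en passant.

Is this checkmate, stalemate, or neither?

stalemate

White to move; white king on a1.
In check: no.
King squares — b1: attacked by Rb4; a2: attacked by Nc1; b2: attacked by Rb4.
Legal moves for White: none.
Not in check and no legal moves → stalemate.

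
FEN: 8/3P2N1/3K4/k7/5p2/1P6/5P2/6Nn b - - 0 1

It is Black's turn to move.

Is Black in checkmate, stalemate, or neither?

Black to move; black king on a5.
In check: no.
Legal moves for Black: Kb6, Ka6, Kb5, Kb4, Ng3, Nxf2, f3.
Black has 7 legal moves and is not in check → neither.

neither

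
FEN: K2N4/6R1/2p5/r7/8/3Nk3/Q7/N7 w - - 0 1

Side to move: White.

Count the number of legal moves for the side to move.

White to move; king on a8.
In check: yes, from the black rook on a5.
Legal moves: Kb8, Kb7, Ra7, Qxa5.
Count: 4.

4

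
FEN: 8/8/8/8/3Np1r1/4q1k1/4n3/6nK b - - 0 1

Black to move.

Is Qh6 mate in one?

After Qh6: white king on h1; in check: yes, from the black queen on h6.
King squares — g1: attacked by Ne2; g2: attacked by Kg3; h2: attacked by Kg3.
White has no legal moves → checkmate.

yes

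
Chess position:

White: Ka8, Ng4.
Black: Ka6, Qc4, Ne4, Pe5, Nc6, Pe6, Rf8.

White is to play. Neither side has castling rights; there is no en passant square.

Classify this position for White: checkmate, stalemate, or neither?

White to move; white king on a8.
In check: yes, from the black rook on f8.
King squares — a7: attacked by Ka6; b7: attacked by Ka6; b8: attacked by Nc6.
Legal moves for White: none.
In check with no legal moves → checkmate.

checkmate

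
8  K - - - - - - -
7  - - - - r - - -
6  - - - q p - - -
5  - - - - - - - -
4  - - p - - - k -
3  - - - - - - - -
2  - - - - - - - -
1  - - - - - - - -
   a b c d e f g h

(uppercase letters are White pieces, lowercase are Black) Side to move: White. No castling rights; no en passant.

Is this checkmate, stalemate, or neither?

stalemate

White to move; white king on a8.
In check: no.
King squares — a7: attacked by Re7; b7: attacked by Re7; b8: attacked by Qd6.
Legal moves for White: none.
Not in check and no legal moves → stalemate.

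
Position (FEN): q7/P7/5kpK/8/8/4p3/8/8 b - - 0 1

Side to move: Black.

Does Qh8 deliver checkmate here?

After Qh8: white king on h6; in check: yes, from the black queen on h8.
King squares — g5: attacked by Kf6; h5: attacked by Pg6; g6: attacked by Kf6; g7: attacked by Kf6; h7: attacked by Qh8.
White has no legal moves → checkmate.

yes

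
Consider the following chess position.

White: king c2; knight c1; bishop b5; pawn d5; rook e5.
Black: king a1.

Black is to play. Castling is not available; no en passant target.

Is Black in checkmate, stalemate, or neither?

stalemate

Black to move; black king on a1.
In check: no.
King squares — b1: attacked by Kc2; a2: attacked by Nc1; b2: attacked by Kc2.
Legal moves for Black: none.
Not in check and no legal moves → stalemate.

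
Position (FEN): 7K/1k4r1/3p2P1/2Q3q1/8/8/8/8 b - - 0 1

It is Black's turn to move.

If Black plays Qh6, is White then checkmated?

yes

After Qh6: white king on h8; in check: yes, from the black queen on h6.
King squares — g7: attacked by Qh6; h7: attacked by Qh6; g8: attacked by Rg7.
White has no legal moves → checkmate.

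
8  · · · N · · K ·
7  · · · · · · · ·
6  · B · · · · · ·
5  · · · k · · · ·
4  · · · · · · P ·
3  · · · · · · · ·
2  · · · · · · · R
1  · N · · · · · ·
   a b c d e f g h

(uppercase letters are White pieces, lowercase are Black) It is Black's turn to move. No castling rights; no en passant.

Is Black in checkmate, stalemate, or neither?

Black to move; black king on d5.
In check: no.
Legal moves for Black: Kd6, Ke5, Ke4, Kc4.
Black has 4 legal moves and is not in check → neither.

neither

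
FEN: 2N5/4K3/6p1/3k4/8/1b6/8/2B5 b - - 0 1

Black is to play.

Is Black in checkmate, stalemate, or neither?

Black to move; black king on d5.
In check: no.
Legal moves for Black: Kc6, Ke5, Kc5, Ke4, Kd4, Kc4, Bc4, Ba4, Bc2, Ba2, Bd1, g5.
Black has 12 legal moves and is not in check → neither.

neither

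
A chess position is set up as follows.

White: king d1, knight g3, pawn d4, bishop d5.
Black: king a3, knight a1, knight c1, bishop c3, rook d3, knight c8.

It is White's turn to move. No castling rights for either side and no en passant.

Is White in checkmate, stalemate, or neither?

neither

White to move; white king on d1.
In check: yes, from the black rook on d3.
Legal moves for White: Kxc1.
White is in check but has 1 legal move → neither.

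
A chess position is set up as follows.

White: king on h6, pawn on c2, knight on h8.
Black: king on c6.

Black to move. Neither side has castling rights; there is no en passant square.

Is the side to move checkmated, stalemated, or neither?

Black to move; black king on c6.
In check: no.
Legal moves for Black: Kd7, Kc7, Kb7, Kd6, Kb6, Kd5, Kc5, Kb5.
Black has 8 legal moves and is not in check → neither.

neither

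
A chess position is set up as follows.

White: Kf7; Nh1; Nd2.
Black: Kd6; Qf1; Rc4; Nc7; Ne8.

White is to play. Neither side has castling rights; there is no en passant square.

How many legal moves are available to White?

White to move; king on f7.
In check: yes, from the black queen on f1.
Legal moves: Kg8, Kg6, Nf3, Nxf1, Nf2.
Count: 5.

5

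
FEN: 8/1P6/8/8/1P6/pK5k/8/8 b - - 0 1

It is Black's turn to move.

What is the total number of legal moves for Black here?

Black to move; king on h3.
In check: no.
Legal moves: Kh4, Kg4, Kg3, Kh2, Kg2, a2.
Count: 6.

6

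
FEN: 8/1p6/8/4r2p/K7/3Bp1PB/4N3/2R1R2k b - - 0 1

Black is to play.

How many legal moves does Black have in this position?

Black to move; king on h1.
In check: yes, from the white rook on e1.
Legal moves: Kh2.
Count: 1.

1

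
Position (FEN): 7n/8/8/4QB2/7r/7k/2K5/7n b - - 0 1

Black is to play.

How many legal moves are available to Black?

2

Black to move; king on h3.
In check: yes, from the white bishop on f5.
Legal moves: Kg2, Rg4.
Count: 2.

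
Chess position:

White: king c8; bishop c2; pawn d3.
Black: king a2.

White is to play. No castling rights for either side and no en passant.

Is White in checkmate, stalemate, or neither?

neither

White to move; white king on c8.
In check: no.
Legal moves for White: Kd8, Kb8, Kd7, Kc7, Kb7, Ba4, Bb3+, Bd1, Bb1+, d4.
White has 10 legal moves and is not in check → neither.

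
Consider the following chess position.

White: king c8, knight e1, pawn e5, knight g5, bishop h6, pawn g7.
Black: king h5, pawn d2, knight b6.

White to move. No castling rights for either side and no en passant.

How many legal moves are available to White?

4

White to move; king on c8.
In check: yes, from the black knight on b6.
Legal moves: Kd8, Kb8, Kc7, Kb7.
Count: 4.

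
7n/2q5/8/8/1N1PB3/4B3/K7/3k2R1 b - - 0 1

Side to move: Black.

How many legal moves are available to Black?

1

Black to move; king on d1.
In check: yes, from the white rook on g1.
Legal moves: Ke2.
Count: 1.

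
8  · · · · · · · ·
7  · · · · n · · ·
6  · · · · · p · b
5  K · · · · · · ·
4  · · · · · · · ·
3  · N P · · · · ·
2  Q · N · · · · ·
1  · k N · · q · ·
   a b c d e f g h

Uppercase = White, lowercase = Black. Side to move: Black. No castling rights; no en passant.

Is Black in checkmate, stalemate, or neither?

checkmate

Black to move; black king on b1.
In check: yes, from the white queen on a2.
King squares — a1: attacked by Qa2; c1: attacked by Nb3; a2: attacked by Nc1; b2: attacked by Qa2; c2: attacked by Qa2.
Legal moves for Black: none.
In check with no legal moves → checkmate.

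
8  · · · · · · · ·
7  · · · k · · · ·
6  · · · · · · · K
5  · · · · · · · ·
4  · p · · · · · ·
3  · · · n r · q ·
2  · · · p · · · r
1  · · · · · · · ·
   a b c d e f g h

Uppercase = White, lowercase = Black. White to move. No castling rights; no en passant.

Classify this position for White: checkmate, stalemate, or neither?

checkmate

White to move; white king on h6.
In check: yes, from the black rook on h2.
King squares — g5: attacked by Qg3; h5: attacked by Rh2; g6: attacked by Qg3; g7: attacked by Qg3; h7: attacked by Rh2.
Legal moves for White: none.
In check with no legal moves → checkmate.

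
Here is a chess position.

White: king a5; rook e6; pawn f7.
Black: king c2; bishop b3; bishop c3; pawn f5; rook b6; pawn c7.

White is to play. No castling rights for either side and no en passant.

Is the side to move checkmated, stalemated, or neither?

White to move; white king on a5.
In check: yes, from the black bishop on c3.
King squares — a4: attacked by Bb3; b4: attacked by Bc3; b5: attacked by Rb6; a6: attacked by Rb6; b6: attacked by Pc7.
Legal moves for White: none.
In check with no legal moves → checkmate.

checkmate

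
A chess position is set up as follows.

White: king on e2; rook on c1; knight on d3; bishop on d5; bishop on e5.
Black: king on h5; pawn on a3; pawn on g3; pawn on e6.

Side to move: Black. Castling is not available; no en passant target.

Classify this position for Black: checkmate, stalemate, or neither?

Black to move; black king on h5.
In check: no.
Legal moves for Black: Kh6, Kg6, Kg5, Kh4, Kg4, exd5, g2, a2.
Black has 8 legal moves and is not in check → neither.

neither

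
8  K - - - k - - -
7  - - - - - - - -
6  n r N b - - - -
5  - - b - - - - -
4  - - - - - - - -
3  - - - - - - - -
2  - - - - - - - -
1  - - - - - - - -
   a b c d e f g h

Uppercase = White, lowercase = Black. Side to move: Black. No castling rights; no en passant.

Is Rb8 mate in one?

After Rb8: white king on a8; in check: yes, from the black rook on b8.
White has 1 legal reply: Nxb8.
In check but a legal move exists → not checkmate.

no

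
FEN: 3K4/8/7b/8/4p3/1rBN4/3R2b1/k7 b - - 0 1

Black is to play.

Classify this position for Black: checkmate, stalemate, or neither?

Black to move; black king on a1.
In check: yes, from the white bishop on c3.
King squares — b1: available; a2: attacked by Rd2; b2: attacked by Rd2.
Legal moves for Black: Kb1, Rxc3, Rb2.
Black is in check but has 3 legal moves → neither.

neither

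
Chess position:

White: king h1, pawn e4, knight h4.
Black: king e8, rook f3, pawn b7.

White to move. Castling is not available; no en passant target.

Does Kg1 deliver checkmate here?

no

After Kg1: black king on e8; in check: no.
Black is not in check, so this cannot be checkmate.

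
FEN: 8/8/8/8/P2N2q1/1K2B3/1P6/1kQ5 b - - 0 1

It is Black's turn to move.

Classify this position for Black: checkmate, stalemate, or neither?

checkmate

Black to move; black king on b1.
In check: yes, from the white queen on c1.
King squares — a1: attacked by Qc1; c1: attacked by Be3; a2: attacked by Kb3; b2: attacked by Qc1; c2: attacked by Qc1.
Legal moves for Black: none.
In check with no legal moves → checkmate.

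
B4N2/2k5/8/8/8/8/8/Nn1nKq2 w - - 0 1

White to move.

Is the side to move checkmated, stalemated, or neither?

neither

White to move; white king on e1.
In check: yes, from the black queen on f1.
King squares — d1: attacked by Qf1; f1: available; d2: attacked by Nb1; e2: attacked by Qf1; f2: attacked by Nd1.
Legal moves for White: Kxf1.
White is in check but has 1 legal move → neither.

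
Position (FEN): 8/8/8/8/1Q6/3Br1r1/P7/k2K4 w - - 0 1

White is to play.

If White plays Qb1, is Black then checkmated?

After Qb1: black king on a1; in check: yes, from the white queen on b1.
King squares — b1: attacked by Bd3; a2: attacked by Qb1; b2: attacked by Qb1.
Black has no legal moves → checkmate.

yes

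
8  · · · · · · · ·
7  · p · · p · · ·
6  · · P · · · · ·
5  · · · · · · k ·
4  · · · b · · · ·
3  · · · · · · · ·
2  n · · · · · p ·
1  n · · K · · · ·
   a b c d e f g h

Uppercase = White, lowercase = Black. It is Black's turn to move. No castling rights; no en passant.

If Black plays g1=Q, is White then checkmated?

no

After g1=Q: white king on d1; in check: yes, from the black queen on g1.
White has 2 legal replies: Ke2, Kd2.
In check but a legal move exists → not checkmate.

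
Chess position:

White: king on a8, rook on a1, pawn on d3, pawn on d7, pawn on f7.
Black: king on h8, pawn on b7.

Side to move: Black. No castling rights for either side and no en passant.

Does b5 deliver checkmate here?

After b5: white king on a8; in check: no.
White is not in check, so this cannot be checkmate.

no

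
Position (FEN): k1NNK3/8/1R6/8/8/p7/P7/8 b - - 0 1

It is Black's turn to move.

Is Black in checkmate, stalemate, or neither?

Black to move; black king on a8.
In check: no.
King squares — a7: attacked by Nc8; b7: attacked by Rb6; b8: attacked by Rb6.
Legal moves for Black: none.
Not in check and no legal moves → stalemate.

stalemate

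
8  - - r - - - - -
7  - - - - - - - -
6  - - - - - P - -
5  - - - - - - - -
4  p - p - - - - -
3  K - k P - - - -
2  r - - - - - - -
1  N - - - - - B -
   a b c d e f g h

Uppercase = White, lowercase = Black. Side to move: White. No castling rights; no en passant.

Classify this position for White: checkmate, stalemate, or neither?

neither

White to move; white king on a3.
In check: yes, from the black rook on a2.
King squares — a2: available; b2: attacked by Ra2; b3: attacked by Kc3; a4: attacked by Ra2; b4: attacked by Kc3.
Legal moves for White: Kxa2.
White is in check but has 1 legal move → neither.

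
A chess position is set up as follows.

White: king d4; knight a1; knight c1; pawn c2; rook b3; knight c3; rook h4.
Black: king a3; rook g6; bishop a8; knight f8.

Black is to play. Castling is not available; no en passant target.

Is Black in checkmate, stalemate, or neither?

checkmate

Black to move; black king on a3.
In check: yes, from the white rook on b3.
King squares — a2: attacked by Nc1; b2: attacked by Rb3; b3: attacked by Na1; a4: attacked by Nc3; b4: attacked by Rb3.
Legal moves for Black: none.
In check with no legal moves → checkmate.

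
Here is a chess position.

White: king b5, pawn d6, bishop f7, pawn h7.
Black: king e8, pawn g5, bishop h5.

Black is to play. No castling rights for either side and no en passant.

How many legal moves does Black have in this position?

5

Black to move; king on e8.
In check: yes, from the white bishop on f7.
Legal moves: Kf8, Kd8, Kxf7, Kd7, Bxf7.
Count: 5.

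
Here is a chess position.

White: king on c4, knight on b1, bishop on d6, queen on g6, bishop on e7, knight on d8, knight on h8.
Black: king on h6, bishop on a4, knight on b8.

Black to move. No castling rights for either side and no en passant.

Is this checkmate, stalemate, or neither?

Black to move; black king on h6.
In check: yes, from the white queen on g6.
King squares — g5: attacked by Qg6; h5: attacked by Qg6; g6: attacked by Nh8; g7: attacked by Qg6; h7: attacked by Qg6.
Legal moves for Black: none.
In check with no legal moves → checkmate.

checkmate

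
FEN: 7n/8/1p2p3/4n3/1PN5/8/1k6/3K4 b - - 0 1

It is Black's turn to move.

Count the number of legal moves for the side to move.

6

Black to move; king on b2.
In check: yes, from the white knight on c4.
Legal moves: Kc3, Kb3, Ka2, Kb1, Ka1, Nxc4.
Count: 6.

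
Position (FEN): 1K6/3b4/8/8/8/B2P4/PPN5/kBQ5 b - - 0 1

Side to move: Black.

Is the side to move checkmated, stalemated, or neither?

Black to move; black king on a1.
In check: yes, from the white knight on c2.
King squares — b1: attacked by Qc1; a2: attacked by Bb1; b2: attacked by Qc1.
Legal moves for Black: none.
In check with no legal moves → checkmate.

checkmate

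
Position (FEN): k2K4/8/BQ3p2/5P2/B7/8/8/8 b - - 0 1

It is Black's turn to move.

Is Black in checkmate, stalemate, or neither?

stalemate

Black to move; black king on a8.
In check: no.
King squares — a7: attacked by Qb6; b7: attacked by Ba6; b8: attacked by Qb6.
Legal moves for Black: none.
Not in check and no legal moves → stalemate.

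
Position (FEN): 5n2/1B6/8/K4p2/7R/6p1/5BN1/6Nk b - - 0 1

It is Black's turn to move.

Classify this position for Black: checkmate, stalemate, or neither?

Black to move; black king on h1.
In check: yes, from the white rook on h4.
King squares — g1: attacked by Bf2; g2: attacked by Bb7; h2: attacked by Rh4.
Legal moves for Black: none.
In check with no legal moves → checkmate.

checkmate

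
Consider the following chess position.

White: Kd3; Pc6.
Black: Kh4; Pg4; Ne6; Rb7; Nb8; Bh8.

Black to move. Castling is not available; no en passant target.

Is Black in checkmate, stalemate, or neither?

Black to move; black king on h4.
In check: no.
Legal moves for Black include: Bg7, Bf6, Be5, Bd4, Bc3, Bb2, Ba1, Nd7, Nxc6, Na6, Rh7, Rg7, Rf7, Re7, Rd7+, Rc7, Ra7, Rb6, ... (list truncated; more exist).
Black has legal moves and is not in check → neither.

neither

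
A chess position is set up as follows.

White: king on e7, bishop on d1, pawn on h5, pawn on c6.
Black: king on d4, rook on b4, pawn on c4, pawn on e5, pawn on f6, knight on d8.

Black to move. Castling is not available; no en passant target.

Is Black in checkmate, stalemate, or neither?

neither

Black to move; black king on d4.
In check: no.
Legal moves for Black include: Nf7, Nb7, Ne6, Nxc6+, Kd5, Kc5, Ke4, Ke3, Kd3, Kc3, Rb8, Rb7+, Rb6, Rb5, Ra4, Rb3, Rb2, Rb1, ... (list truncated; more exist).
Black has legal moves and is not in check → neither.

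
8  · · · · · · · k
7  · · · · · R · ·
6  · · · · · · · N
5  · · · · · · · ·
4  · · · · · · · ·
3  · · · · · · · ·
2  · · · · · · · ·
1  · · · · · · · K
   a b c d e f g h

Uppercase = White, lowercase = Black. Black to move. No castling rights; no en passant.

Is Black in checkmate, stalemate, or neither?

stalemate

Black to move; black king on h8.
In check: no.
King squares — g7: attacked by Rf7; h7: attacked by Rf7; g8: attacked by Nh6.
Legal moves for Black: none.
Not in check and no legal moves → stalemate.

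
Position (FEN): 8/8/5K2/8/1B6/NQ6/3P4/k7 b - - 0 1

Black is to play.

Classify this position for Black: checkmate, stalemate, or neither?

stalemate

Black to move; black king on a1.
In check: no.
King squares — b1: attacked by Na3; a2: attacked by Qb3; b2: attacked by Qb3.
Legal moves for Black: none.
Not in check and no legal moves → stalemate.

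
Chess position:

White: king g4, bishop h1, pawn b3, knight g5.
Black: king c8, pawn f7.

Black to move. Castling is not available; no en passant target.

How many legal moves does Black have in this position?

6

Black to move; king on c8.
In check: no.
Legal moves: Kd8, Kb8, Kd7, Kc7, f6, f5+.
Count: 6.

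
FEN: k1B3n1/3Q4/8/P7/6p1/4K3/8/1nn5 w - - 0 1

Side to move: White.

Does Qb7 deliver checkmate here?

yes

After Qb7: black king on a8; in check: yes, from the white queen on b7.
King squares — a7: attacked by Qb7; b7: attacked by Bc8; b8: attacked by Qb7.
Black has no legal moves → checkmate.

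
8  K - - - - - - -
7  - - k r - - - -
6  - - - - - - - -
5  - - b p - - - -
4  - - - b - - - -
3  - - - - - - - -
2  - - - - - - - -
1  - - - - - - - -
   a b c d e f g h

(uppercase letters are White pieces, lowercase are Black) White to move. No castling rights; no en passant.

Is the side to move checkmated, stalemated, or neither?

White to move; white king on a8.
In check: no.
King squares — a7: attacked by Bc5; b7: attacked by Kc7; b8: attacked by Kc7.
Legal moves for White: none.
Not in check and no legal moves → stalemate.

stalemate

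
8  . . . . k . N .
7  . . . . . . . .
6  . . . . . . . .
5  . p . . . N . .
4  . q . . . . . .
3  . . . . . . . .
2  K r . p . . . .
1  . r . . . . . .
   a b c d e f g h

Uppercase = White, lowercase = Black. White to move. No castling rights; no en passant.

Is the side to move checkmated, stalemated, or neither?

checkmate

White to move; white king on a2.
In check: yes, from the black rook on b2.
King squares — a1: attacked by Rb1; b1: attacked by Rb2; b2: attacked by Rb1; a3: attacked by Qb4; b3: attacked by Rb2.
Legal moves for White: none.
In check with no legal moves → checkmate.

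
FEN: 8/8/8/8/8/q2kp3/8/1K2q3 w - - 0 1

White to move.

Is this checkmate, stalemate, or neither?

White to move; white king on b1.
In check: yes, from the black queen on e1.
King squares — a1: attacked by Qe1; c1: attacked by Qe1; a2: attacked by Qa3; b2: attacked by Qa3; c2: attacked by Kd3.
Legal moves for White: none.
In check with no legal moves → checkmate.

checkmate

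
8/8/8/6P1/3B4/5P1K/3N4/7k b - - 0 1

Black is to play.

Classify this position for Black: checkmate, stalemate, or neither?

stalemate

Black to move; black king on h1.
In check: no.
King squares — g1: attacked by Bd4; g2: attacked by Kh3; h2: attacked by Kh3.
Legal moves for Black: none.
Not in check and no legal moves → stalemate.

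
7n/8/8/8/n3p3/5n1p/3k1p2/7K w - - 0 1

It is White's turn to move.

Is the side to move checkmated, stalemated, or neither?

stalemate

White to move; white king on h1.
In check: no.
King squares — g1: attacked by Pf2; g2: attacked by Ph3; h2: attacked by Nf3.
Legal moves for White: none.
Not in check and no legal moves → stalemate.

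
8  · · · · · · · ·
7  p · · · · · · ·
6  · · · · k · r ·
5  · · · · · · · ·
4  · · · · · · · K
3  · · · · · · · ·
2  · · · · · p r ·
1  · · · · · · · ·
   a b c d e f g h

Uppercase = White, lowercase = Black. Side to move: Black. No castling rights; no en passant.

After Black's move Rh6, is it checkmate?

yes

After Rh6: white king on h4; in check: yes, from the black rook on h6.
King squares — g3: attacked by Rg2; h3: attacked by Rh6; g4: attacked by Rg2; g5: attacked by Rg2; h5: attacked by Rh6.
White has no legal moves → checkmate.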